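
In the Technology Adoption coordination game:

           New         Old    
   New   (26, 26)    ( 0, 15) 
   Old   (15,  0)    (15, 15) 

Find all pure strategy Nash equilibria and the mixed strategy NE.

Pure NE: (New, New) and (Old, Old); Mixed NE: p = 0.5769, q = 0.5769

Work:
Check pure NE:
(New, New): (26, 26) - no unilateral deviation beneficial
(Old, Old): (15, 15) - no unilateral deviation beneficial
Mixed NE: P1 plays New with p = 0.5769, P2 plays New with q = 0.5769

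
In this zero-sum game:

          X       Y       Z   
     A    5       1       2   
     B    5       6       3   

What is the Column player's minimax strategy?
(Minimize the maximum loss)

Column should play Z, value = 3

Work:
Column player minimizes Row's maximum payoff:
Column X: max payoff to Row = 5
Column Y: max payoff to Row = 6
Column Z: max payoff to Row = 3
Minimum is 3, achieved by column Z.
Minimax strategy: Z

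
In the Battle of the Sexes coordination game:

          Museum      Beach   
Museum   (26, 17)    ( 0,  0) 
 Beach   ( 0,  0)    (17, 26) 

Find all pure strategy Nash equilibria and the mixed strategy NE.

Pure NE: (Museum, Museum) and (Beach, Beach); Mixed NE: p = 0.6047, q = 0.3953

Work:
Check pure NE:
(Museum, Museum): (26, 17) - no unilateral deviation beneficial
(Beach, Beach): (17, 26) - no unilateral deviation beneficial
Mixed NE: P1 plays Museum with p = 0.6047, P2 plays Museum with q = 0.3953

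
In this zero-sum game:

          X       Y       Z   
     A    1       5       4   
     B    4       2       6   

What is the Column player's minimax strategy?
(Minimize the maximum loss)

Column should play X, value = 4

Work:
Column player minimizes Row's maximum payoff:
Column X: max payoff to Row = 4
Column Y: max payoff to Row = 5
Column Z: max payoff to Row = 6
Minimum is 4, achieved by column X.
Minimax strategy: X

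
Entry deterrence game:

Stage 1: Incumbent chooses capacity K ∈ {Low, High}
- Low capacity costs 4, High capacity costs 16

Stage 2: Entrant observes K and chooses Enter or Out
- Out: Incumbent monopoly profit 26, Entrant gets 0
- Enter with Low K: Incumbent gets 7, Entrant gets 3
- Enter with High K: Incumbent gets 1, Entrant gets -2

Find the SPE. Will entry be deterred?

SPE: (High, Enter|Low, Out|High); Entry deterred. Incumbent net profit = 10

Work:
After Low K: Entrant enters (3 > 0)
After High K: Entrant stays out (-2 < 0)
Incumbent: Low → 7−4=3, High → 26−16=10
Incumbent chooses High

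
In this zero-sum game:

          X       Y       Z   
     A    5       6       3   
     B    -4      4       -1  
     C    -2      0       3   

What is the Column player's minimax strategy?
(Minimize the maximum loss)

Column should play Z, value = 3

Work:
Column player minimizes Row's maximum payoff:
Column X: max payoff to Row = 5
Column Y: max payoff to Row = 6
Column Z: max payoff to Row = 3
Minimum is 3, achieved by column Z.
Minimax strategy: Z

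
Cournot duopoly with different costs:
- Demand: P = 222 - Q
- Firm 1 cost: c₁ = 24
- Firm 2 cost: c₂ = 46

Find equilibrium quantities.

q₁* = 73.33, q₂* = 51.33

Work:
Reaction: q₁ = (222 - 24 - q₂)/2
Reaction: q₂ = (222 - 46 - q₁)/2
Solve simultaneously:
q₁* = (222 - 2×24 + 46)/3 = 73.33
q₂* = (222 - 2×46 + 24)/3 = 51.33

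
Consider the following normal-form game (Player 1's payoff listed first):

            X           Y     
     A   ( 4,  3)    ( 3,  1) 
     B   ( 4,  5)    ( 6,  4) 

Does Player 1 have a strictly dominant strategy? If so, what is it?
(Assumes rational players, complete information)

No strictly dominant strategy exists for Player 1

Work:
A strategy strictly dominates another if it gives a strictly higher payoff against every opponent action. Compare each pair of P1's strategies column-by-column:
  A vs B: [4 vs 4, 3 vs 6] → A does not strictly dominate B (column X: 4 ≤ 4)
  B vs A: [4 vs 4, 6 vs 3] → B does not strictly dominate A (column X: 4 ≤ 4)
No single strategy strictly dominates all others → no strictly dominant strategy.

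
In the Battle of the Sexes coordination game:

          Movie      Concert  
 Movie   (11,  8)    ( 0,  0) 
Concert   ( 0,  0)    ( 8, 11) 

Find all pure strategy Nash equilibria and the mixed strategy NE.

Pure NE: (Movie, Movie) and (Concert, Concert); Mixed NE: p = 0.5789, q = 0.4211

Work:
Check pure NE:
(Movie, Movie): (11, 8) - no unilateral deviation beneficial
(Concert, Concert): (8, 11) - no unilateral deviation beneficial
Mixed NE: P1 plays Movie with p = 0.5789, P2 plays Movie with q = 0.4211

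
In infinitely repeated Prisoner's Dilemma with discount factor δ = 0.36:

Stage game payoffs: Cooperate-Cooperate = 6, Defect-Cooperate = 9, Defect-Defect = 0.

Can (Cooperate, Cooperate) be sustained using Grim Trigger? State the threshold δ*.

δ* = 0.3333; since δ = 0.36 ≥ 0.3333, cooperation can be sustained

Work:
For Grim Trigger:
Cooperate forever: 6/(1-δ)
Defect then punished: 9 + 0·δ/(1-δ)
Need: 6/(1-δ) ≥ 9 + 0·δ/(1-δ)
Solving: δ ≥ (T-R)/(T-P) = (9-6)/(9-0) = 0.3333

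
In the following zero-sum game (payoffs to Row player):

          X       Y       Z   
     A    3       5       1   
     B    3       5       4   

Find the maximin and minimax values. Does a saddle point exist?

Maximin = 3, Minimax = 3, Saddle: True

Work:
Row minimums: [1, 3] → maximin = 3
Column maximums: [3, 5, 4] → minimax = 3
Saddle point exists! Game value = 3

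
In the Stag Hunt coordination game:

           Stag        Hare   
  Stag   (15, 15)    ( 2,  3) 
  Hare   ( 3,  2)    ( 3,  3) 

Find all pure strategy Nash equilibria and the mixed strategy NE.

Pure NE: (Stag, Stag) and (Hare, Hare); Mixed NE: p = 0.0769, q = 0.0769

Work:
Check pure NE:
(Stag, Stag): (15, 15) - no unilateral deviation beneficial
(Hare, Hare): (3, 3) - no unilateral deviation beneficial
Mixed NE: P1 plays Stag with p = 0.0769, P2 plays Stag with q = 0.0769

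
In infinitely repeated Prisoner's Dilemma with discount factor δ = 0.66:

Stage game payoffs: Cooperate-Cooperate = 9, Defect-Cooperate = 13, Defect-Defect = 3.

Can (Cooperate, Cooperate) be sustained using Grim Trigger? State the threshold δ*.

δ* = 0.4; since δ = 0.66 ≥ 0.4, cooperation can be sustained

Work:
For Grim Trigger:
Cooperate forever: 9/(1-δ)
Defect then punished: 13 + 3·δ/(1-δ)
Need: 9/(1-δ) ≥ 13 + 3·δ/(1-δ)
Solving: δ ≥ (T-R)/(T-P) = (13-9)/(13-3) = 0.4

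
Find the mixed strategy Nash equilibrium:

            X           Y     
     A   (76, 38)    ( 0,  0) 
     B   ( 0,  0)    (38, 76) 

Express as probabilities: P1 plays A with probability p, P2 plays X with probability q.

p = 0.6667, q = 0.3333

Work:
Find probabilities that make opponent indifferent:
P2 chooses q to make P1 indifferent between A and B
P1 chooses p to make P2 indifferent between X and Y
Mixed NE: P1 plays (A: 0.6667, B: 0.3333), P2 plays (X: 0.3333, Y: 0.6667)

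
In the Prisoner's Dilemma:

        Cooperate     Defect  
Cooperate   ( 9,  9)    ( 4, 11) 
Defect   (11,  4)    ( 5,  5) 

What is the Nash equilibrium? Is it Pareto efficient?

(Defect, Defect) is NE; not Pareto efficient

Work:
Defect dominates Cooperate for both players:
If P2 cooperates: Defect (11) > Cooperate (9)
If P2 defects: Defect (5) > Cooperate (4)
NE: (Defect, Defect) with payoff (5, 5)
But (Cooperate, Cooperate) = (9, 9) Pareto dominates (5, 5)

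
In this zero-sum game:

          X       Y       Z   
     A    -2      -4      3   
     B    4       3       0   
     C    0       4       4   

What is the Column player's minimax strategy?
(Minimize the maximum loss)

Column should play X or Y or Z (all achieve the minimum), value = 4

Work:
Column player minimizes Row's maximum payoff:
Column X: max payoff to Row = 4
Column Y: max payoff to Row = 4
Column Z: max payoff to Row = 4
Minimum is 4, achieved by columns X, Y, Z (tied).
Each of X or Y or Z is a minimax strategy.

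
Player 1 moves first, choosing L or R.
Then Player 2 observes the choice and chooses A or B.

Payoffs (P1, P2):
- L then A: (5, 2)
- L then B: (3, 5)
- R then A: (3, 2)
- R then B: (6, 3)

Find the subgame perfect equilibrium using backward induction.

P1 plays R, P2 plays B after L and B after R; Payoff (6, 3)

Work:
Backward induction:
After L: P2 chooses B → P1 gets 3
After R: P2 chooses B → P1 gets 6
P1 chooses R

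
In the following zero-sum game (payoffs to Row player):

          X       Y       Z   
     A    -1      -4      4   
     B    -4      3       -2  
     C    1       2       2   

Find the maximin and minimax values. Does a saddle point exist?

Maximin = 1, Minimax = 1, Saddle: True

Work:
Row minimums: [-4, -4, 1] → maximin = 1
Column maximums: [1, 3, 4] → minimax = 1
Saddle point exists! Game value = 1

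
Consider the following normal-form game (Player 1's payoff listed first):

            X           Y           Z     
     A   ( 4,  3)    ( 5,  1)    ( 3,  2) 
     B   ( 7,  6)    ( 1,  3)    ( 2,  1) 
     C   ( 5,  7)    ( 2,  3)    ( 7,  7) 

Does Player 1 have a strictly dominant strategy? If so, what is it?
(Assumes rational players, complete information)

No strictly dominant strategy exists for Player 1

Work:
A strategy strictly dominates another if it gives a strictly higher payoff against every opponent action. Compare each pair of P1's strategies column-by-column:
  A vs B: [4 vs 7, 5 vs 1, 3 vs 2] → A does not strictly dominate B (column X: 4 ≤ 7)
  A vs C: [4 vs 5, 5 vs 2, 3 vs 7] → A does not strictly dominate C (column X: 4 ≤ 5)
  B vs A: [7 vs 4, 1 vs 5, 2 vs 3] → B does not strictly dominate A (column Y: 1 ≤ 5)
  B vs C: [7 vs 5, 1 vs 2, 2 vs 7] → B does not strictly dominate C (column Y: 1 ≤ 2)
  C vs A: [5 vs 4, 2 vs 5, 7 vs 3] → C does not strictly dominate A (column Y: 2 ≤ 5)
  C vs B: [5 vs 7, 2 vs 1, 7 vs 2] → C does not strictly dominate B (column X: 5 ≤ 7)
No single strategy strictly dominates all others → no strictly dominant strategy.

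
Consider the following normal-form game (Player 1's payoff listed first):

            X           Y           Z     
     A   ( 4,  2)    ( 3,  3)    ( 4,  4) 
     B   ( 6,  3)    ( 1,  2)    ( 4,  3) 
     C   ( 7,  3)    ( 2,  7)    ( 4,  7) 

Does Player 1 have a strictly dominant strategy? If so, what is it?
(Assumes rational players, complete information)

No strictly dominant strategy exists for Player 1

Work:
A strategy strictly dominates another if it gives a strictly higher payoff against every opponent action. Compare each pair of P1's strategies column-by-column:
  A vs B: [4 vs 6, 3 vs 1, 4 vs 4] → A does not strictly dominate B (column X: 4 ≤ 6)
  A vs C: [4 vs 7, 3 vs 2, 4 vs 4] → A does not strictly dominate C (column X: 4 ≤ 7)
  B vs A: [6 vs 4, 1 vs 3, 4 vs 4] → B does not strictly dominate A (column Y: 1 ≤ 3)
  B vs C: [6 vs 7, 1 vs 2, 4 vs 4] → B does not strictly dominate C (column X: 6 ≤ 7)
  C vs A: [7 vs 4, 2 vs 3, 4 vs 4] → C does not strictly dominate A (column Y: 2 ≤ 3)
  C vs B: [7 vs 6, 2 vs 1, 4 vs 4] → C does not strictly dominate B (column Z: 4 ≤ 4)
No single strategy strictly dominates all others → no strictly dominant strategy.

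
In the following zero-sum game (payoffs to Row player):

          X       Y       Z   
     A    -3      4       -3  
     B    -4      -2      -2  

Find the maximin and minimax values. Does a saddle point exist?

Maximin = -3, Minimax = -3, Saddle: True

Work:
Row minimums: [-3, -4] → maximin = -3
Column maximums: [-3, 4, -2] → minimax = -3
Saddle point exists! Game value = -3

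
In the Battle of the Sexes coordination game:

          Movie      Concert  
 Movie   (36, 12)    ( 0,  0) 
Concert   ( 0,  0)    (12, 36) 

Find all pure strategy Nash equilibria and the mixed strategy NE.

Pure NE: (Movie, Movie) and (Concert, Concert); Mixed NE: p = 0.75, q = 0.25

Work:
Check pure NE:
(Movie, Movie): (36, 12) - no unilateral deviation beneficial
(Concert, Concert): (12, 36) - no unilateral deviation beneficial
Mixed NE: P1 plays Movie with p = 0.75, P2 plays Movie with q = 0.25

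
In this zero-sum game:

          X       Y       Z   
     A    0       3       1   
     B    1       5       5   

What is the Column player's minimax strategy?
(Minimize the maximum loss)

Column should play X, value = 1

Work:
Column player minimizes Row's maximum payoff:
Column X: max payoff to Row = 1
Column Y: max payoff to Row = 5
Column Z: max payoff to Row = 5
Minimum is 1, achieved by column X.
Minimax strategy: X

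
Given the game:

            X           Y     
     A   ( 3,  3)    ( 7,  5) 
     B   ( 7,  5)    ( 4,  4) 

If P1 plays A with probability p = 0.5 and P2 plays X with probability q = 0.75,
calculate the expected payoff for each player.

E[P1] = 5.125, E[P2] = 4.125

Work:
E[P1] = p·q·π₁(A,X) + p·(1-q)·π₁(A,Y) + (1-p)·q·π₁(B,X) + (1-p)·(1-q)·π₁(B,Y)
= 0.5·0.75·3 + 0.5·0.25·7 + 0.5·0.75·7 + 0.5·0.25·4
= 5.125

E[P2] = 4.125 (similar calculation)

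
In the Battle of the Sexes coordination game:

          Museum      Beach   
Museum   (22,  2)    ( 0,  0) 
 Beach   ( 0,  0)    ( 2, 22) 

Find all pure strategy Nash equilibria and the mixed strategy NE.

Pure NE: (Museum, Museum) and (Beach, Beach); Mixed NE: p = 0.9167, q = 0.0833

Work:
Check pure NE:
(Museum, Museum): (22, 2) - no unilateral deviation beneficial
(Beach, Beach): (2, 22) - no unilateral deviation beneficial
Mixed NE: P1 plays Museum with p = 0.9167, P2 plays Museum with q = 0.0833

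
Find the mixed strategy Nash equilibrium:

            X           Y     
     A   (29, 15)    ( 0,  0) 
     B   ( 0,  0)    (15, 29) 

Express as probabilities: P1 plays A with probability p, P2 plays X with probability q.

p = 0.6591, q = 0.3409

Work:
Find probabilities that make opponent indifferent:
P2 chooses q to make P1 indifferent between A and B
P1 chooses p to make P2 indifferent between X and Y
Mixed NE: P1 plays (A: 0.6591, B: 0.3409), P2 plays (X: 0.3409, Y: 0.6591)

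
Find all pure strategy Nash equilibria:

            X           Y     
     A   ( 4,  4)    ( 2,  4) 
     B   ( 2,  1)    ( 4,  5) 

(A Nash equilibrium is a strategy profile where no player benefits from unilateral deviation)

Nash equilibrium: (A, X), (B, Y)

Work:
Best responses:
  P1 vs X: payoffs [4, 2] → best response A (payoff 4)
  P1 vs Y: payoffs [2, 4] → best response B (payoff 4)
  P2 vs A: payoffs [4, 4] → best response X/Y (payoff 4)
  P2 vs B: payoffs [1, 5] → best response Y (payoff 5)
Mutual best responses: (A,X), (B,Y) → Nash equilibria.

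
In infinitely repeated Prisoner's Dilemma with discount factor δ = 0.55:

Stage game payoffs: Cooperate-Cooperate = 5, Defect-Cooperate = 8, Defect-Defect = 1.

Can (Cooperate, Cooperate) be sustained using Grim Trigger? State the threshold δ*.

δ* = 0.4286; since δ = 0.55 ≥ 0.4286, cooperation can be sustained

Work:
For Grim Trigger:
Cooperate forever: 5/(1-δ)
Defect then punished: 8 + 1·δ/(1-δ)
Need: 5/(1-δ) ≥ 8 + 1·δ/(1-δ)
Solving: δ ≥ (T-R)/(T-P) = (8-5)/(8-1) = 0.4286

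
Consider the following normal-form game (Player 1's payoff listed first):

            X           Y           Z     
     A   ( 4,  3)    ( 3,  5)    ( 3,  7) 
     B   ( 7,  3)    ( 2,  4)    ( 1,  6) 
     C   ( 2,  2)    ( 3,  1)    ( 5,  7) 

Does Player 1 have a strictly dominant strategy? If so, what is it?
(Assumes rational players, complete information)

No strictly dominant strategy exists for Player 1

Work:
A strategy strictly dominates another if it gives a strictly higher payoff against every opponent action. Compare each pair of P1's strategies column-by-column:
  A vs B: [4 vs 7, 3 vs 2, 3 vs 1] → A does not strictly dominate B (column X: 4 ≤ 7)
  A vs C: [4 vs 2, 3 vs 3, 3 vs 5] → A does not strictly dominate C (column Y: 3 ≤ 3)
  B vs A: [7 vs 4, 2 vs 3, 1 vs 3] → B does not strictly dominate A (column Y: 2 ≤ 3)
  B vs C: [7 vs 2, 2 vs 3, 1 vs 5] → B does not strictly dominate C (column Y: 2 ≤ 3)
  C vs A: [2 vs 4, 3 vs 3, 5 vs 3] → C does not strictly dominate A (column X: 2 ≤ 4)
  C vs B: [2 vs 7, 3 vs 2, 5 vs 1] → C does not strictly dominate B (column X: 2 ≤ 7)
No single strategy strictly dominates all others → no strictly dominant strategy.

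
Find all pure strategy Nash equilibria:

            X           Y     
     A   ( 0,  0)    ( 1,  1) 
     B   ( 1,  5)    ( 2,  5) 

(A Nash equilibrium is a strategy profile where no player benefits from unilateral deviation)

Nash equilibrium: (B, X), (B, Y)

Work:
Best responses:
  P1 vs X: payoffs [0, 1] → best response B (payoff 1)
  P1 vs Y: payoffs [1, 2] → best response B (payoff 2)
  P2 vs A: payoffs [0, 1] → best response Y (payoff 1)
  P2 vs B: payoffs [5, 5] → best response X/Y (payoff 5)
Mutual best responses: (B,X), (B,Y) → Nash equilibria.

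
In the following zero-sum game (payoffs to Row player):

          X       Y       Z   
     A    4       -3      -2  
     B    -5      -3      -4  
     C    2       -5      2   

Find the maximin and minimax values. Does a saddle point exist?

Maximin = -3, Minimax = -3, Saddle: True

Work:
Row minimums: [-3, -5, -5] → maximin = -3
Column maximums: [4, -3, 2] → minimax = -3
Saddle point exists! Game value = -3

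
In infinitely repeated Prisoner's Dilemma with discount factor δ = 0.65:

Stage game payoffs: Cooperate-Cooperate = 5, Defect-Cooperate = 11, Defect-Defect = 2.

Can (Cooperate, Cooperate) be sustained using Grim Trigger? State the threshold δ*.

δ* = 0.6667; since δ = 0.65 < 0.6667, cooperation cannot be sustained

Work:
For Grim Trigger:
Cooperate forever: 5/(1-δ)
Defect then punished: 11 + 2·δ/(1-δ)
Need: 5/(1-δ) ≥ 11 + 2·δ/(1-δ)
Solving: δ ≥ (T-R)/(T-P) = (11-5)/(11-2) = 0.6667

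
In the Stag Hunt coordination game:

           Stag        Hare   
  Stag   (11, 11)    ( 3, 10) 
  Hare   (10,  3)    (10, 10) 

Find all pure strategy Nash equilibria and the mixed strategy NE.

Pure NE: (Stag, Stag) and (Hare, Hare); Mixed NE: p = 0.875, q = 0.875

Work:
Check pure NE:
(Stag, Stag): (11, 11) - no unilateral deviation beneficial
(Hare, Hare): (10, 10) - no unilateral deviation beneficial
Mixed NE: P1 plays Stag with p = 0.875, P2 plays Stag with q = 0.875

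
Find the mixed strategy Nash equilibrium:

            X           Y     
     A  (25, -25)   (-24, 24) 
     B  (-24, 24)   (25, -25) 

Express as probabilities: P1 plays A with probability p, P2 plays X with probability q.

p = 0.5, q = 0.5

Work:
Find probabilities that make opponent indifferent:
P2 chooses q to make P1 indifferent between A and B
P1 chooses p to make P2 indifferent between X and Y
Mixed NE: P1 plays (A: 0.5, B: 0.5), P2 plays (X: 0.5, Y: 0.5)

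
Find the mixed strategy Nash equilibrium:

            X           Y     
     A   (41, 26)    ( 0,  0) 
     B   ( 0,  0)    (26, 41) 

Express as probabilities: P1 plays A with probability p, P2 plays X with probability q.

p = 0.6119, q = 0.3881

Work:
Find probabilities that make opponent indifferent:
P2 chooses q to make P1 indifferent between A and B
P1 chooses p to make P2 indifferent between X and Y
Mixed NE: P1 plays (A: 0.6119, B: 0.3881), P2 plays (X: 0.3881, Y: 0.6119)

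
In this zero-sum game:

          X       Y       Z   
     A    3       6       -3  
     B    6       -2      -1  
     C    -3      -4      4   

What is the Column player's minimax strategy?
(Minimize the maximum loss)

Column should play Z, value = 4

Work:
Column player minimizes Row's maximum payoff:
Column X: max payoff to Row = 6
Column Y: max payoff to Row = 6
Column Z: max payoff to Row = 4
Minimum is 4, achieved by column Z.
Minimax strategy: Z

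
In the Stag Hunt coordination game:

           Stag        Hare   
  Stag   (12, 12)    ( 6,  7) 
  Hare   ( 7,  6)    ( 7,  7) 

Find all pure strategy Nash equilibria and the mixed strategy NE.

Pure NE: (Stag, Stag) and (Hare, Hare); Mixed NE: p = 0.1667, q = 0.1667

Work:
Check pure NE:
(Stag, Stag): (12, 12) - no unilateral deviation beneficial
(Hare, Hare): (7, 7) - no unilateral deviation beneficial
Mixed NE: P1 plays Stag with p = 0.1667, P2 plays Stag with q = 0.1667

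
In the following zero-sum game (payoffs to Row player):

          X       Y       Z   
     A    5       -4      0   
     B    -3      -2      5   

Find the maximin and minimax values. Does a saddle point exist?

Maximin = -3, Minimax = -2, Saddle: False

Work:
Row minimums: [-4, -3] → maximin = -3
Column maximums: [5, -2, 5] → minimax = -2
No saddle point (maximin ≠ minimax). Mixed strategy needed.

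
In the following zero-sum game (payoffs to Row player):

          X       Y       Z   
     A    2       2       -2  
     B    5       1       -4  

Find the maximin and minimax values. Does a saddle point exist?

Maximin = -2, Minimax = -2, Saddle: True

Work:
Row minimums: [-2, -4] → maximin = -2
Column maximums: [5, 2, -2] → minimax = -2
Saddle point exists! Game value = -2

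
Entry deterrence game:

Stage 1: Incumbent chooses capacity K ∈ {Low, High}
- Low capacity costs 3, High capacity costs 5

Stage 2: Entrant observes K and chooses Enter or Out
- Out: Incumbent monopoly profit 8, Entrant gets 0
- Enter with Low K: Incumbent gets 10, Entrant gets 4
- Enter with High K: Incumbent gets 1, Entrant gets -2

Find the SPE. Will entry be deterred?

SPE: (Low, Enter|Low, Out|High); Entry not deterred. Incumbent net profit = 7, Entrant gets 4

Work:
After Low K: Entrant enters (4 > 0)
After High K: Entrant stays out (-2 < 0)
Incumbent: Low → 10−3=7, High → 8−5=3
Incumbent chooses Low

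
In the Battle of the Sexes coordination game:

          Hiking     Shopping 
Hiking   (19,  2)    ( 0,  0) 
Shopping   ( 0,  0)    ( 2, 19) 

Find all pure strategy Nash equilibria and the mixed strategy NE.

Pure NE: (Hiking, Hiking) and (Shopping, Shopping); Mixed NE: p = 0.9048, q = 0.0952

Work:
Check pure NE:
(Hiking, Hiking): (19, 2) - no unilateral deviation beneficial
(Shopping, Shopping): (2, 19) - no unilateral deviation beneficial
Mixed NE: P1 plays Hiking with p = 0.9048, P2 plays Hiking with q = 0.0952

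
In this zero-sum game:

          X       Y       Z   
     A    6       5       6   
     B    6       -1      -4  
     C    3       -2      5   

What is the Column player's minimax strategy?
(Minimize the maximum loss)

Column should play Y, value = 5

Work:
Column player minimizes Row's maximum payoff:
Column X: max payoff to Row = 6
Column Y: max payoff to Row = 5
Column Z: max payoff to Row = 6
Minimum is 5, achieved by column Y.
Minimax strategy: Y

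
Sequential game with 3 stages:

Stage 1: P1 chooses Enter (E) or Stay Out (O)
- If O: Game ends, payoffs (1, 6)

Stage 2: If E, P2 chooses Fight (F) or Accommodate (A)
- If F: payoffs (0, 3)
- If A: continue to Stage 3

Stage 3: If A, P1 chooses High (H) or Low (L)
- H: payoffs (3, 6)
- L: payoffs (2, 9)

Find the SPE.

SPE: (E, A, H); Outcome (3, 6)

Work:
Stage 3: P1 chooses H (3 vs 2)
Stage 2: P2: F->3, A->6 (anticipating H). Choose A
Stage 1: P1: O->1, E->3 (anticipating A, H). Choose E
SPE path: E -> A -> H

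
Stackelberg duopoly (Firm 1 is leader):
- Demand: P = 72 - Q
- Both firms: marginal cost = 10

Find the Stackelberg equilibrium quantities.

q₁* (leader) = 31.0, q₂* (follower) = 15.5

Work:
Follower's reaction: q₂ = (a - c - q₁)/2
Leader substitutes: π₁ = q₁·(a - q₁ - (a-c-q₁)/2 - c)
FOC: q₁* = (72 - 10)/2 = 31.00
Then: q₂* = (72 - 10 - 31.0)/2 = 15.50
Leader has first-mover advantage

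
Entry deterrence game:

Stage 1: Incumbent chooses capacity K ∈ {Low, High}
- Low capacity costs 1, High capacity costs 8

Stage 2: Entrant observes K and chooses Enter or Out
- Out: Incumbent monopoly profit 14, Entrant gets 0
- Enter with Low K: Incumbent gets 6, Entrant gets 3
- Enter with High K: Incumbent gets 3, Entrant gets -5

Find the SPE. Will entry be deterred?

SPE: (High, Enter|Low, Out|High); Entry deterred. Incumbent net profit = 6

Work:
After Low K: Entrant enters (3 > 0)
After High K: Entrant stays out (-5 < 0)
Incumbent: Low → 6−1=5, High → 14−8=6
Incumbent chooses High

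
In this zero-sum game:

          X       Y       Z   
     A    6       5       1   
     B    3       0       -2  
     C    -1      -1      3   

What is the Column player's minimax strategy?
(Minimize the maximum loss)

Column should play Z, value = 3

Work:
Column player minimizes Row's maximum payoff:
Column X: max payoff to Row = 6
Column Y: max payoff to Row = 5
Column Z: max payoff to Row = 3
Minimum is 3, achieved by column Z.
Minimax strategy: Z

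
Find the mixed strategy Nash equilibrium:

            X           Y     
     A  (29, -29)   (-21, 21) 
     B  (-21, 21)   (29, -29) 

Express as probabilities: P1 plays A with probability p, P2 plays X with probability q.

p = 0.5, q = 0.5

Work:
Find probabilities that make opponent indifferent:
P2 chooses q to make P1 indifferent between A and B
P1 chooses p to make P2 indifferent between X and Y
Mixed NE: P1 plays (A: 0.5, B: 0.5), P2 plays (X: 0.5, Y: 0.5)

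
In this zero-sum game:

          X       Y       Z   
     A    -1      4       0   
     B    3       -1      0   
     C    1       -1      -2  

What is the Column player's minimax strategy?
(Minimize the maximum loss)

Column should play Z, value = 0

Work:
Column player minimizes Row's maximum payoff:
Column X: max payoff to Row = 3
Column Y: max payoff to Row = 4
Column Z: max payoff to Row = 0
Minimum is 0, achieved by column Z.
Minimax strategy: Z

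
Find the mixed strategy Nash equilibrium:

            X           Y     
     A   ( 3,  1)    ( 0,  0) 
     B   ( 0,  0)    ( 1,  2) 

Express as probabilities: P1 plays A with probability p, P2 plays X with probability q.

p = 0.6667, q = 0.25

Work:
Find probabilities that make opponent indifferent:
P2 chooses q to make P1 indifferent between A and B
P1 chooses p to make P2 indifferent between X and Y
Mixed NE: P1 plays (A: 0.6667, B: 0.3333), P2 plays (X: 0.25, Y: 0.75)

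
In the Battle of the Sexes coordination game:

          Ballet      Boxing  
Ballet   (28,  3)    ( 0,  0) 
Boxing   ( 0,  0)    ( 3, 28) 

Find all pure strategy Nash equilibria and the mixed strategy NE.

Pure NE: (Ballet, Ballet) and (Boxing, Boxing); Mixed NE: p = 0.9032, q = 0.0968

Work:
Check pure NE:
(Ballet, Ballet): (28, 3) - no unilateral deviation beneficial
(Boxing, Boxing): (3, 28) - no unilateral deviation beneficial
Mixed NE: P1 plays Ballet with p = 0.9032, P2 plays Ballet with q = 0.0968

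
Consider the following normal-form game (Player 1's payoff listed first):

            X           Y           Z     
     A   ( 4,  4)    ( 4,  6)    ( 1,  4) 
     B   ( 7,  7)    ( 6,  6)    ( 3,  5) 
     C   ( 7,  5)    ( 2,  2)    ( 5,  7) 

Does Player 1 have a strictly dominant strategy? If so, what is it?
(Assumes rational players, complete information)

No strictly dominant strategy exists for Player 1

Work:
A strategy strictly dominates another if it gives a strictly higher payoff against every opponent action. Compare each pair of P1's strategies column-by-column:
  A vs B: [4 vs 7, 4 vs 6, 1 vs 3] → A does not strictly dominate B (column X: 4 ≤ 7)
  A vs C: [4 vs 7, 4 vs 2, 1 vs 5] → A does not strictly dominate C (column X: 4 ≤ 7)
  B vs A: [7 vs 4, 6 vs 4, 3 vs 1] → B strictly dominates A
  B vs C: [7 vs 7, 6 vs 2, 3 vs 5] → B does not strictly dominate C (column X: 7 ≤ 7)
  C vs A: [7 vs 4, 2 vs 4, 5 vs 1] → C does not strictly dominate A (column Y: 2 ≤ 4)
  C vs B: [7 vs 7, 2 vs 6, 5 vs 3] → C does not strictly dominate B (column X: 7 ≤ 7)
No single strategy strictly dominates all others → no strictly dominant strategy.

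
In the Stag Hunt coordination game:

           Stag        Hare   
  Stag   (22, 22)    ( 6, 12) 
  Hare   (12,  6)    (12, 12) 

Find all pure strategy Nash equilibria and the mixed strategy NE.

Pure NE: (Stag, Stag) and (Hare, Hare); Mixed NE: p = 0.375, q = 0.375

Work:
Check pure NE:
(Stag, Stag): (22, 22) - no unilateral deviation beneficial
(Hare, Hare): (12, 12) - no unilateral deviation beneficial
Mixed NE: P1 plays Stag with p = 0.375, P2 plays Stag with q = 0.375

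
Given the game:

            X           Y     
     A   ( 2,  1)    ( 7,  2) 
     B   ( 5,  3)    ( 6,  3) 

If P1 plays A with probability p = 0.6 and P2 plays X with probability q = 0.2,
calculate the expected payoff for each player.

E[P1] = 5.92, E[P2] = 2.28

Work:
E[P1] = p·q·π₁(A,X) + p·(1-q)·π₁(A,Y) + (1-p)·q·π₁(B,X) + (1-p)·(1-q)·π₁(B,Y)
= 0.6·0.2·2 + 0.6·0.8·7 + 0.4·0.2·5 + 0.4·0.8·6
= 5.92

E[P2] = 2.28 (similar calculation)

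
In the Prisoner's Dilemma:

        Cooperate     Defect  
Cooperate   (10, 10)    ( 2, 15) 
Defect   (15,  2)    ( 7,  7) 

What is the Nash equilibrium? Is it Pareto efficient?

(Defect, Defect) is NE; not Pareto efficient

Work:
Defect dominates Cooperate for both players:
If P2 cooperates: Defect (15) > Cooperate (10)
If P2 defects: Defect (7) > Cooperate (2)
NE: (Defect, Defect) with payoff (7, 7)
But (Cooperate, Cooperate) = (10, 10) Pareto dominates (7, 7)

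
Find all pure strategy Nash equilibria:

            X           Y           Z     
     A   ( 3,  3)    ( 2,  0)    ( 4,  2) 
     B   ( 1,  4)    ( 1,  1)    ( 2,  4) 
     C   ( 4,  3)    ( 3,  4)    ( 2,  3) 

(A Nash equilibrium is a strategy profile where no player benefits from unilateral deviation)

Nash equilibrium: (C, Y)

Work:
Best responses:
  P1 vs X: payoffs [3, 1, 4] → best response C (payoff 4)
  P1 vs Y: payoffs [2, 1, 3] → best response C (payoff 3)
  P1 vs Z: payoffs [4, 2, 2] → best response A (payoff 4)
  P2 vs A: payoffs [3, 0, 2] → best response X (payoff 3)
  P2 vs B: payoffs [4, 1, 4] → best response X/Z (payoff 4)
  P2 vs C: payoffs [3, 4, 3] → best response Y (payoff 4)
Mutual best responses: (C,Y) → Nash equilibria.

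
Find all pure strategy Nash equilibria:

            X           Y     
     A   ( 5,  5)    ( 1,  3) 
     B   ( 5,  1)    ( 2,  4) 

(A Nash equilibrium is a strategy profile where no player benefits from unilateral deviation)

Nash equilibrium: (A, X), (B, Y)

Work:
Best responses:
  P1 vs X: payoffs [5, 5] → best response A/B (payoff 5)
  P1 vs Y: payoffs [1, 2] → best response B (payoff 2)
  P2 vs A: payoffs [5, 3] → best response X (payoff 5)
  P2 vs B: payoffs [1, 4] → best response Y (payoff 4)
Mutual best responses: (A,X), (B,Y) → Nash equilibria.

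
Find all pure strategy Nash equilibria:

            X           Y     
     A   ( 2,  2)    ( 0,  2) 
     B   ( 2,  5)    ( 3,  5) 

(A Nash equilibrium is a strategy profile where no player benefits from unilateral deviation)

Nash equilibrium: (A, X), (B, X), (B, Y)

Work:
Best responses:
  P1 vs X: payoffs [2, 2] → best response A/B (payoff 2)
  P1 vs Y: payoffs [0, 3] → best response B (payoff 3)
  P2 vs A: payoffs [2, 2] → best response X/Y (payoff 2)
  P2 vs B: payoffs [5, 5] → best response X/Y (payoff 5)
Mutual best responses: (A,X), (B,X), (B,Y) → Nash equilibria.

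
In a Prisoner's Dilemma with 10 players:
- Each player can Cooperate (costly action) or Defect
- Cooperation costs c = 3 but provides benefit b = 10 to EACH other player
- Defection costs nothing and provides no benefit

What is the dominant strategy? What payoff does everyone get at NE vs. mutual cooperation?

Dominant: Defect; NE payoff = 0; Coop payoff = 87

Work:
Defect dominates (saves cost c = 3, benefit to others is external)
NE: All defect → everyone gets 0
If all cooperate: each receives (9)×10 - 3 = 87
Social dilemma: 87 > 0 but NE gives 0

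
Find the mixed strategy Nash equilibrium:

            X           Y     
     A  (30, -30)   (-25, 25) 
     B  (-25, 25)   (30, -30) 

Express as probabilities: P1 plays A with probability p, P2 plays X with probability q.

p = 0.5, q = 0.5

Work:
Find probabilities that make opponent indifferent:
P2 chooses q to make P1 indifferent between A and B
P1 chooses p to make P2 indifferent between X and Y
Mixed NE: P1 plays (A: 0.5, B: 0.5), P2 plays (X: 0.5, Y: 0.5)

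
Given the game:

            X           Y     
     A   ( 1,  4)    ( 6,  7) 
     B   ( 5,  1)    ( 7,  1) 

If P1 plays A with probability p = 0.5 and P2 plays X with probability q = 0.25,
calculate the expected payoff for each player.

E[P1] = 5.625, E[P2] = 3.625

Work:
E[P1] = p·q·π₁(A,X) + p·(1-q)·π₁(A,Y) + (1-p)·q·π₁(B,X) + (1-p)·(1-q)·π₁(B,Y)
= 0.5·0.25·1 + 0.5·0.75·6 + 0.5·0.25·5 + 0.5·0.75·7
= 5.625

E[P2] = 3.625 (similar calculation)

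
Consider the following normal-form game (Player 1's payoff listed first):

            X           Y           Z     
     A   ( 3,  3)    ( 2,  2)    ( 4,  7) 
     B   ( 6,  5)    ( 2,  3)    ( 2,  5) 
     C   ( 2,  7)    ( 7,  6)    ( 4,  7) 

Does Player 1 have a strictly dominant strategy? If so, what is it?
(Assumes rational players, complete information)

No strictly dominant strategy exists for Player 1

Work:
A strategy strictly dominates another if it gives a strictly higher payoff against every opponent action. Compare each pair of P1's strategies column-by-column:
  A vs B: [3 vs 6, 2 vs 2, 4 vs 2] → A does not strictly dominate B (column X: 3 ≤ 6)
  A vs C: [3 vs 2, 2 vs 7, 4 vs 4] → A does not strictly dominate C (column Y: 2 ≤ 7)
  B vs A: [6 vs 3, 2 vs 2, 2 vs 4] → B does not strictly dominate A (column Y: 2 ≤ 2)
  B vs C: [6 vs 2, 2 vs 7, 2 vs 4] → B does not strictly dominate C (column Y: 2 ≤ 7)
  C vs A: [2 vs 3, 7 vs 2, 4 vs 4] → C does not strictly dominate A (column X: 2 ≤ 3)
  C vs B: [2 vs 6, 7 vs 2, 4 vs 2] → C does not strictly dominate B (column X: 2 ≤ 6)
No single strategy strictly dominates all others → no strictly dominant strategy.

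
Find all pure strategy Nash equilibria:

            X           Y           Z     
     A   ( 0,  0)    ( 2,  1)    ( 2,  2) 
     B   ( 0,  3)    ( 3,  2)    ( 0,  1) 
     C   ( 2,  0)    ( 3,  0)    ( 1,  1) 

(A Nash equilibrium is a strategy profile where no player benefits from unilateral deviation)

Nash equilibrium: (A, Z)

Work:
Best responses:
  P1 vs X: payoffs [0, 0, 2] → best response C (payoff 2)
  P1 vs Y: payoffs [2, 3, 3] → best response B/C (payoff 3)
  P1 vs Z: payoffs [2, 0, 1] → best response A (payoff 2)
  P2 vs A: payoffs [0, 1, 2] → best response Z (payoff 2)
  P2 vs B: payoffs [3, 2, 1] → best response X (payoff 3)
  P2 vs C: payoffs [0, 0, 1] → best response Z (payoff 1)
Mutual best responses: (A,Z) → Nash equilibria.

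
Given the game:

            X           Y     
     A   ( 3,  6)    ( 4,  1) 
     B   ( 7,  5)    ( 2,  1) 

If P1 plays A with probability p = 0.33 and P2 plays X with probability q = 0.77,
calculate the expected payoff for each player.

E[P1] = 4.9854, E[P2] = 4.3341

Work:
E[P1] = p·q·π₁(A,X) + p·(1-q)·π₁(A,Y) + (1-p)·q·π₁(B,X) + (1-p)·(1-q)·π₁(B,Y)
= 0.33·0.77·3 + 0.33·0.23·4 + 0.67·0.77·7 + 0.67·0.23·2
= 4.9854

E[P2] = 4.3341 (similar calculation)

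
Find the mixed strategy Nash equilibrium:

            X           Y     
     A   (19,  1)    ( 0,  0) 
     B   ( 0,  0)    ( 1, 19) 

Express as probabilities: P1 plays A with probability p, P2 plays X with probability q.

p = 0.95, q = 0.05

Work:
Find probabilities that make opponent indifferent:
P2 chooses q to make P1 indifferent between A and B
P1 chooses p to make P2 indifferent between X and Y
Mixed NE: P1 plays (A: 0.95, B: 0.05), P2 plays (X: 0.05, Y: 0.95)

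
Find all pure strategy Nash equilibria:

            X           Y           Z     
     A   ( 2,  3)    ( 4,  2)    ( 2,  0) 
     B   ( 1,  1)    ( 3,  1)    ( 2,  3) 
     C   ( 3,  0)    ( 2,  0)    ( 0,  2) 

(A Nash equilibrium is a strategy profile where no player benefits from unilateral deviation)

Nash equilibrium: (B, Z)

Work:
Best responses:
  P1 vs X: payoffs [2, 1, 3] → best response C (payoff 3)
  P1 vs Y: payoffs [4, 3, 2] → best response A (payoff 4)
  P1 vs Z: payoffs [2, 2, 0] → best response A/B (payoff 2)
  P2 vs A: payoffs [3, 2, 0] → best response X (payoff 3)
  P2 vs B: payoffs [1, 1, 3] → best response Z (payoff 3)
  P2 vs C: payoffs [0, 0, 2] → best response Z (payoff 2)
Mutual best responses: (B,Z) → Nash equilibria.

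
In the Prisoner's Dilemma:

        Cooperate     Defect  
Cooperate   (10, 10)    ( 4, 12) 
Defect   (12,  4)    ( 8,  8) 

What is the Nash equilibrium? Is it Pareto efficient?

(Defect, Defect) is NE; not Pareto efficient

Work:
Defect dominates Cooperate for both players:
If P2 cooperates: Defect (12) > Cooperate (10)
If P2 defects: Defect (8) > Cooperate (4)
NE: (Defect, Defect) with payoff (8, 8)
But (Cooperate, Cooperate) = (10, 10) Pareto dominates (8, 8)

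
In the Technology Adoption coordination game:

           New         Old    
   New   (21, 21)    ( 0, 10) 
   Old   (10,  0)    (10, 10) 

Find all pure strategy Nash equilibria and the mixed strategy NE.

Pure NE: (New, New) and (Old, Old); Mixed NE: p = 0.4762, q = 0.4762

Work:
Check pure NE:
(New, New): (21, 21) - no unilateral deviation beneficial
(Old, Old): (10, 10) - no unilateral deviation beneficial
Mixed NE: P1 plays New with p = 0.4762, P2 plays New with q = 0.4762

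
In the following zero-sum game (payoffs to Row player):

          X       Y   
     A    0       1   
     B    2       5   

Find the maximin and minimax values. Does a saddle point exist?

Maximin = 2, Minimax = 2, Saddle: True

Work:
Row minimums: [0, 2] → maximin = 2
Column maximums: [2, 5] → minimax = 2
Saddle point exists! Game value = 2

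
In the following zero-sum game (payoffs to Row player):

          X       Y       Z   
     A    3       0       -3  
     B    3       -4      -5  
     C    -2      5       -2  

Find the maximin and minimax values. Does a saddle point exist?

Maximin = -2, Minimax = -2, Saddle: True

Work:
Row minimums: [-3, -5, -2] → maximin = -2
Column maximums: [3, 5, -2] → minimax = -2
Saddle point exists! Game value = -2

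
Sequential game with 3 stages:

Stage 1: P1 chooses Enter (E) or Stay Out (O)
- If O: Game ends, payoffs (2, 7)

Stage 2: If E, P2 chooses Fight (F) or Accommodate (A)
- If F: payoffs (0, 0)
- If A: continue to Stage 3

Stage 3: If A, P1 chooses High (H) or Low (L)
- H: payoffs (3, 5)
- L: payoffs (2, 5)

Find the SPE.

SPE: (E, A, H); Outcome (3, 5)

Work:
Stage 3: P1 chooses H (3 vs 2)
Stage 2: P2: F->0, A->5 (anticipating H). Choose A
Stage 1: P1: O->2, E->3 (anticipating A, H). Choose E
SPE path: E -> A -> H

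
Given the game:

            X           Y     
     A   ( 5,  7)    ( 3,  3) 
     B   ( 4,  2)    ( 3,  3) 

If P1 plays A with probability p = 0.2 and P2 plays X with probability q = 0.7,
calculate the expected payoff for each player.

E[P1] = 3.84, E[P2] = 3.0

Work:
E[P1] = p·q·π₁(A,X) + p·(1-q)·π₁(A,Y) + (1-p)·q·π₁(B,X) + (1-p)·(1-q)·π₁(B,Y)
= 0.2·0.7·5 + 0.2·0.3·3 + 0.8·0.7·4 + 0.8·0.3·3
= 3.84

E[P2] = 3.0 (similar calculation)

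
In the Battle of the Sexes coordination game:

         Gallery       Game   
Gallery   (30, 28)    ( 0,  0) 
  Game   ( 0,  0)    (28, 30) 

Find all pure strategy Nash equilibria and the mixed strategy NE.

Pure NE: (Gallery, Gallery) and (Game, Game); Mixed NE: p = 0.5172, q = 0.4828

Work:
Check pure NE:
(Gallery, Gallery): (30, 28) - no unilateral deviation beneficial
(Game, Game): (28, 30) - no unilateral deviation beneficial
Mixed NE: P1 plays Gallery with p = 0.5172, P2 plays Gallery with q = 0.4828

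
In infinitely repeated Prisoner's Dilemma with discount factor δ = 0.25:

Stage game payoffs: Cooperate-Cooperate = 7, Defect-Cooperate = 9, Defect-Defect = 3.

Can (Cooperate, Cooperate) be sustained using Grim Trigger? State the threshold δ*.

δ* = 0.3333; since δ = 0.25 < 0.3333, cooperation cannot be sustained

Work:
For Grim Trigger:
Cooperate forever: 7/(1-δ)
Defect then punished: 9 + 3·δ/(1-δ)
Need: 7/(1-δ) ≥ 9 + 3·δ/(1-δ)
Solving: δ ≥ (T-R)/(T-P) = (9-7)/(9-3) = 0.3333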